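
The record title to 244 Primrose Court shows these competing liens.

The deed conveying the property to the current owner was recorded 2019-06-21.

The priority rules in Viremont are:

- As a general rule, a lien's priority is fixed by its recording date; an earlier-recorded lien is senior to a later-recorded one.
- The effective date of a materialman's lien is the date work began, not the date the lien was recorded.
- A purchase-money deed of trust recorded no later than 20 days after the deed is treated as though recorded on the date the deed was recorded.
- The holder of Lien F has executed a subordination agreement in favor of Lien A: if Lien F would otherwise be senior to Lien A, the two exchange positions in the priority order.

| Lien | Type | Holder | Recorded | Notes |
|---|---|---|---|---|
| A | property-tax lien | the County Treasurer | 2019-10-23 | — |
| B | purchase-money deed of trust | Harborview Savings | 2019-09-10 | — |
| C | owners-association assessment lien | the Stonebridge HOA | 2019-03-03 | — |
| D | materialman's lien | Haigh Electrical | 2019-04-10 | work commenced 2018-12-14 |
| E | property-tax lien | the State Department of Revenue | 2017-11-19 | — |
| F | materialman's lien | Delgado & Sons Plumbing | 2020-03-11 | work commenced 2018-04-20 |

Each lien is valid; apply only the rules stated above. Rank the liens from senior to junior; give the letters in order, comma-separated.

Adjusting effective dates: B was recorded 81 days after the deed, outside the 20-day window, so it keeps its recording date; D's effective date is 2018-12-14, when work began; F's effective date is 2018-04-20, when work began.
By effective date: E (2017-11-19), F (2018-04-20), D (2018-12-14), C (2019-03-03), B (2019-09-10), A (2019-10-23).
The subordination applies — F was senior to A — so F and A swap.

E, A, D, C, B, F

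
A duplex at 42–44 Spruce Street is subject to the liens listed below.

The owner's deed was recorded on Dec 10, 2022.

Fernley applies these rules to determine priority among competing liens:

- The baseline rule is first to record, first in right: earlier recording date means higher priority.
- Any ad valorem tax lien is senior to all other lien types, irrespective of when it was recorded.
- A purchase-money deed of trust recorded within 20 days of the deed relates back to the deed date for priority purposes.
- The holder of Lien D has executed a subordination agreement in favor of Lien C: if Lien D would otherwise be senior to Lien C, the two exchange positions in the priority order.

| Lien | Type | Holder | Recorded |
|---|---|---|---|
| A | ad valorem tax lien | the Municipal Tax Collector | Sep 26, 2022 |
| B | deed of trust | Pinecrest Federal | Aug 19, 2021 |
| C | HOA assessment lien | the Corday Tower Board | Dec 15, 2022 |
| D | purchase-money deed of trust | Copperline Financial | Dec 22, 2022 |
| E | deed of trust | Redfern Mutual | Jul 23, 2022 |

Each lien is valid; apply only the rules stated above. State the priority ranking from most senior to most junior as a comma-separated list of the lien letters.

First, effective dates: D's effective date is the deed date, Dec 10, 2022.
A is an ad valorem tax lien, so it outranks all other liens regardless of date.
Ordering the rest by effective date: B (Aug 19, 2021), E (Jul 23, 2022), D (Dec 10, 2022), C (Dec 15, 2022).
Because D would otherwise rank above C, the subordination swaps them.

A, B, E, C, D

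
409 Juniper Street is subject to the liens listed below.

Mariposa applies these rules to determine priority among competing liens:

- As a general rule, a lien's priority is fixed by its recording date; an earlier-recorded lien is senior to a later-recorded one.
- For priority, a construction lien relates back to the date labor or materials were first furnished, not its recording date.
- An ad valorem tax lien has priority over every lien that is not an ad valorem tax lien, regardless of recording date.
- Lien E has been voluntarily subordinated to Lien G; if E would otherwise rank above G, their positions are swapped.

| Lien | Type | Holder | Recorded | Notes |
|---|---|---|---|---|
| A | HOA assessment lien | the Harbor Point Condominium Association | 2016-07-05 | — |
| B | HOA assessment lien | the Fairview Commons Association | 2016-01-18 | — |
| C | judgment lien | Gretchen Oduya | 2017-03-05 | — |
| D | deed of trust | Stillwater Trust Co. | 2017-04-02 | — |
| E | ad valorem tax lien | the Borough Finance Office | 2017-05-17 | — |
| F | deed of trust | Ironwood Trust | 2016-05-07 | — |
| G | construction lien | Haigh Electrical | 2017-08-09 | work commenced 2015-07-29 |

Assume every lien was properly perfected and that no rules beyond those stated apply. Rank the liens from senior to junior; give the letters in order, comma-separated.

First, effective dates: G's effective date is 2015-07-29, when work began.
As an ad valorem tax lien, E is senior to every other lien.
The other liens, earliest effective date first: G (2015-07-29), B (2016-01-18), F (2016-05-07), A (2016-07-05), C (2017-03-05), D (2017-04-02).
E is senior to G before the subordination, so the two trade places.

G, E, B, F, A, C, D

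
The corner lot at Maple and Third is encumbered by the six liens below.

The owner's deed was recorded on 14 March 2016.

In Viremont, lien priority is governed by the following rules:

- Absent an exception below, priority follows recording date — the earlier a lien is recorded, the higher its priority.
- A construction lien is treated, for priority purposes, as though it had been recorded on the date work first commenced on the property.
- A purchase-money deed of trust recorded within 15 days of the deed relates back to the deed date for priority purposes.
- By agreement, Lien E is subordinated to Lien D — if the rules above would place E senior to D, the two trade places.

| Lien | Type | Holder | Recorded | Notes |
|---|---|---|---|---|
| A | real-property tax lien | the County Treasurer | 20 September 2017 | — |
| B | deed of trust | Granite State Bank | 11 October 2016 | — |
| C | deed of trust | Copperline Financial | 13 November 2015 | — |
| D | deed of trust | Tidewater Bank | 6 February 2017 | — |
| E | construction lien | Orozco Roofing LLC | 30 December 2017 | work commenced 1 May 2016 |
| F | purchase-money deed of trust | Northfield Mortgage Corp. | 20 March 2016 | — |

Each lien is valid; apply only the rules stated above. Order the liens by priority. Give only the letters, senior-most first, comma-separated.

First, effective dates: E's effective date is 1 May 2016, when work began; F's effective date is the deed date, 14 March 2016.
By effective date, earliest first: C (13 November 2015), F (14 March 2016), E (1 May 2016), B (11 October 2016), D (6 February 2017), A (20 September 2017).
E would otherwise be senior to D, so under the subordination agreement E and D exchange positions.

C, F, D, B, E, A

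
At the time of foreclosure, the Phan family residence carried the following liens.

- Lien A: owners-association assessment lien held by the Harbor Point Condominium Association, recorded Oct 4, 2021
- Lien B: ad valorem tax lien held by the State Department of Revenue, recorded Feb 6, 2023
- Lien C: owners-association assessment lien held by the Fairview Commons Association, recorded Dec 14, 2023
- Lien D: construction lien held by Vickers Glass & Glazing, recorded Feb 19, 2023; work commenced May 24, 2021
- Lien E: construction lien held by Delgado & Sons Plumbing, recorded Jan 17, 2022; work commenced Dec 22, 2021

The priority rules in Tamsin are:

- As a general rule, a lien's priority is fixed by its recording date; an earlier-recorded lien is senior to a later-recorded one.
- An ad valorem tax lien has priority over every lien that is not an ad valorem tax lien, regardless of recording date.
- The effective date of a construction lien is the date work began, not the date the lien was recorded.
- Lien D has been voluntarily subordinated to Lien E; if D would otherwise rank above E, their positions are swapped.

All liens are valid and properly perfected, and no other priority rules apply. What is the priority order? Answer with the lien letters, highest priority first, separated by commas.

Effective dates: D relates back to May 24, 2021 (work commenced); E is treated as recorded Dec 22, 2021, the work-commencement date.
B is an ad valorem tax lien and takes priority over every other lien.
Among the remaining liens, by effective date: D (May 24, 2021), A (Oct 4, 2021), E (Dec 22, 2021), C (Dec 14, 2023).
D is senior to E before the subordination, so the two trade places.

B, E, A, D, C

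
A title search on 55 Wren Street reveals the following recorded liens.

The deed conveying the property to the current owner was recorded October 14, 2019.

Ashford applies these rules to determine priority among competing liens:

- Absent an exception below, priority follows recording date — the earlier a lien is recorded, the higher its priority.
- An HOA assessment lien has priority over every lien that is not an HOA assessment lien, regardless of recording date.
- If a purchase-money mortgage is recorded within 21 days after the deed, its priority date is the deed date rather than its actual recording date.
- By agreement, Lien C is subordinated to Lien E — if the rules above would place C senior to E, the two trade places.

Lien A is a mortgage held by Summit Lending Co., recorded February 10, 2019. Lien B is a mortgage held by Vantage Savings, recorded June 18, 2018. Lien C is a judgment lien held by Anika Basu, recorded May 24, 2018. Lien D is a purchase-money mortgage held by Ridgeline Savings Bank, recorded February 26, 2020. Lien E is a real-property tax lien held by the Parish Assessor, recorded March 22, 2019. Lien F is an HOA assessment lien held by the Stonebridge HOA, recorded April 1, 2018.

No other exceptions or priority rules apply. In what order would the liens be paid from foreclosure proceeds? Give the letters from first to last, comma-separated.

First, effective dates: D was recorded 135 days after the deed, outside the 21-day window, so it keeps its recording date.
F, as an HOA assessment lien, has superpriority and ranks first.
Remaining liens by effective date: C (May 24, 2018), B (June 18, 2018), A (February 10, 2019), E (March 22, 2019), D (February 26, 2020).
C would otherwise be senior to E, so under the subordination agreement C and E exchange positions.

F, E, B, A, C, D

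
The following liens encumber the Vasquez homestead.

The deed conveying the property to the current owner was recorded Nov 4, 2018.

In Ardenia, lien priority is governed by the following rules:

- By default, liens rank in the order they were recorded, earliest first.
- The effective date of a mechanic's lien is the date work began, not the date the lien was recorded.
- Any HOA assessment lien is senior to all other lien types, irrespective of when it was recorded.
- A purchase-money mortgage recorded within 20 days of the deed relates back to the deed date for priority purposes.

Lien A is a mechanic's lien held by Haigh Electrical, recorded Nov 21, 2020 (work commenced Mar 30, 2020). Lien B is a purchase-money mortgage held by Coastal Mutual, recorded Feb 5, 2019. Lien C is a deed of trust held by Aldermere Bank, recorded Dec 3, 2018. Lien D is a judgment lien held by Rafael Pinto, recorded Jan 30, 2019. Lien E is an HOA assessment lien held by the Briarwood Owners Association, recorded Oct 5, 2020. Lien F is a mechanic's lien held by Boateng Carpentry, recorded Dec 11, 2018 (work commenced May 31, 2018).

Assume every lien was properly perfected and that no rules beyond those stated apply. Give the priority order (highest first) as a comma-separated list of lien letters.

Adjusting effective dates: A relates back to Mar 30, 2020 (work commenced); B was recorded 93 days after the deed, outside the 20-day window, so it keeps its recording date; F relates back to May 31, 2018 (work commenced).
E, as an HOA assessment lien, has superpriority and ranks first.
Remaining liens by effective date: F (May 31, 2018), C (Dec 3, 2018), D (Jan 30, 2019), B (Feb 5, 2019), A (Mar 30, 2020).

E, F, C, D, B, A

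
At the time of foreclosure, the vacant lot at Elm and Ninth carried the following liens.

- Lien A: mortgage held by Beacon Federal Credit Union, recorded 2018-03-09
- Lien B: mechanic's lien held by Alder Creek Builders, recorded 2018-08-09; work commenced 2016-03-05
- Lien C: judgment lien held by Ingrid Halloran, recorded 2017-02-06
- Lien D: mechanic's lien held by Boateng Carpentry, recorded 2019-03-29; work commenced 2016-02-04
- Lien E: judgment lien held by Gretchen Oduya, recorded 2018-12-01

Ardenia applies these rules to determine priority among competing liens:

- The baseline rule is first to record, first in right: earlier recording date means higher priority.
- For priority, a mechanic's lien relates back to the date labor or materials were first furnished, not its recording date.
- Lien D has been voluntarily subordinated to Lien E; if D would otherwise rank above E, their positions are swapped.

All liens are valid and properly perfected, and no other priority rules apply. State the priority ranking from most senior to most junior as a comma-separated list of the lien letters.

E, B, C, A, D

Effective dates: B relates back to 2016-03-05 (work commenced); D's effective date is 2016-02-04, when work began.
By effective date: D (2016-02-04), B (2016-03-05), C (2017-02-06), A (2018-03-09), E (2018-12-01).
Because D would otherwise rank above E, the subordination swaps them.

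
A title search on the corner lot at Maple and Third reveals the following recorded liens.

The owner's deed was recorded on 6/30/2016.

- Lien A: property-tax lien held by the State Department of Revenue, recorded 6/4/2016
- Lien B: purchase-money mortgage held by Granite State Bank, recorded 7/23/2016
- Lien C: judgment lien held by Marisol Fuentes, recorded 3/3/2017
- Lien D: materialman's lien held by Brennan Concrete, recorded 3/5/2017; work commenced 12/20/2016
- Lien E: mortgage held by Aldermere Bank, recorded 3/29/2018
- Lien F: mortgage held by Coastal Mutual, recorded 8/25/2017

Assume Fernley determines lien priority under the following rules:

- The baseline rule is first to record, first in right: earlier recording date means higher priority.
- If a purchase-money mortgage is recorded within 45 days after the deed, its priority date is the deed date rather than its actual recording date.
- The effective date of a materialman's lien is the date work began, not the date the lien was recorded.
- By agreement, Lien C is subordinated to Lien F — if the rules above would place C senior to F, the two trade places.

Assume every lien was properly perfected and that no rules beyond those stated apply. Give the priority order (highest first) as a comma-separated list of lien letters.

A, B, D, F, C, E

Adjusting effective dates: B's effective date is the deed date, 6/30/2016; D's effective date is 12/20/2016, when work began.
By effective date, earliest first: A (6/4/2016), B (6/30/2016), D (12/20/2016), C (3/3/2017), F (8/25/2017), E (3/29/2018).
Because C would otherwise rank above F, the subordination swaps them.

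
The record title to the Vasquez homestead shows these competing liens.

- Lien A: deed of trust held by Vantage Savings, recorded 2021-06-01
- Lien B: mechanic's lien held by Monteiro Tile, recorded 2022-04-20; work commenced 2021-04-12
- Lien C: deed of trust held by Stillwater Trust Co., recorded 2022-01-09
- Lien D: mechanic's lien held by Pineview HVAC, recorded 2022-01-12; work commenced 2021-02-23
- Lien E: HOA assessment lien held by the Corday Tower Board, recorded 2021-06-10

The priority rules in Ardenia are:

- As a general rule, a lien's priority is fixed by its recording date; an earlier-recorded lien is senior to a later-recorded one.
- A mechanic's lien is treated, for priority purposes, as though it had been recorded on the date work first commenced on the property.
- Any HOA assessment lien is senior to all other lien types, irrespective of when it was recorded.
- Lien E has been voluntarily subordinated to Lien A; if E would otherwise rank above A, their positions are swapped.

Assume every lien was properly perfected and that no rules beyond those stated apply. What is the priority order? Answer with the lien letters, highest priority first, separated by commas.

A, D, B, E, C

First, effective dates: B's effective date is 2021-04-12, when work began; D's effective date is 2021-02-23, when work began.
As an HOA assessment lien, E is senior to every other lien.
Ordering the rest by effective date: D (2021-02-23), B (2021-04-12), A (2021-06-01), C (2022-01-09).
Because E would otherwise rank above A, the subordination swaps them.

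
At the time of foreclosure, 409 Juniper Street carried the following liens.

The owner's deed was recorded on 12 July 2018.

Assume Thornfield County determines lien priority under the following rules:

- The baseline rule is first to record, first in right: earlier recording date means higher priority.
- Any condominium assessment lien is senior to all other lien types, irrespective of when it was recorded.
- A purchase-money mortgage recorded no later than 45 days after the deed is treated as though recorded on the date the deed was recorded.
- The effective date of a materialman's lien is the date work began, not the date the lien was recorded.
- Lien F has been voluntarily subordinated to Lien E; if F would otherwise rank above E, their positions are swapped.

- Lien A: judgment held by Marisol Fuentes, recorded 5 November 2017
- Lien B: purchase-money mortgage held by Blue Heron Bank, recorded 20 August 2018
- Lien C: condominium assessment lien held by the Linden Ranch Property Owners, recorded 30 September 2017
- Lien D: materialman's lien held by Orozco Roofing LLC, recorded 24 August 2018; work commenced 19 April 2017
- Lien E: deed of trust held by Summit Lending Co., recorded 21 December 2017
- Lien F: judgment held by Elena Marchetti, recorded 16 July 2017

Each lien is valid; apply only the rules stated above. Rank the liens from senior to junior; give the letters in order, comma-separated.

C, D, E, A, F, B

First, effective dates: B's effective date is the deed date, 12 July 2018; D is treated as recorded 19 April 2017, the work-commencement date.
As a condominium assessment lien, C is senior to every other lien.
Ordering the rest by effective date: D (19 April 2017), F (16 July 2017), A (5 November 2017), E (21 December 2017), B (12 July 2018).
Because F would otherwise rank above E, the subordination swaps them.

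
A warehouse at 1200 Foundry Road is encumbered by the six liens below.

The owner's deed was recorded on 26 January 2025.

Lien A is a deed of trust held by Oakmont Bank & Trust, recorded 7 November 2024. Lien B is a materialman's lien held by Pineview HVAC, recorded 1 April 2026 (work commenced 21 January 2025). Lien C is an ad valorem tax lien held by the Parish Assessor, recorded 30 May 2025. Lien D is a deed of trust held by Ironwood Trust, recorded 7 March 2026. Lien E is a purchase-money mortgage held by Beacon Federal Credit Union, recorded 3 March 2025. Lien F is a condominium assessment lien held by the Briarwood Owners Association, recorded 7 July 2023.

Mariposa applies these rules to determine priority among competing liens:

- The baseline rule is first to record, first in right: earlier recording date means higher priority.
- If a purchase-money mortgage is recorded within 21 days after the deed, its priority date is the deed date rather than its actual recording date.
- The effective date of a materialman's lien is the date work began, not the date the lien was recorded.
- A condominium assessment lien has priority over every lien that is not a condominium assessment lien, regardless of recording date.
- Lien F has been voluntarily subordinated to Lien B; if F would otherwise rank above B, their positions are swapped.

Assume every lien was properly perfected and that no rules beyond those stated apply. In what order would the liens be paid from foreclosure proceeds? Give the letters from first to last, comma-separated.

Effective dates: B relates back to 21 January 2025 (work commenced); E was recorded 36 days after the deed, outside the 21-day window, so it keeps its recording date.
F is a condominium assessment lien, so it outranks all other liens regardless of date.
Remaining liens by effective date: A (7 November 2024), B (21 January 2025), E (3 March 2025), C (30 May 2025), D (7 March 2026).
F would otherwise be senior to B, so under the subordination agreement F and B exchange positions.

B, A, F, E, C, D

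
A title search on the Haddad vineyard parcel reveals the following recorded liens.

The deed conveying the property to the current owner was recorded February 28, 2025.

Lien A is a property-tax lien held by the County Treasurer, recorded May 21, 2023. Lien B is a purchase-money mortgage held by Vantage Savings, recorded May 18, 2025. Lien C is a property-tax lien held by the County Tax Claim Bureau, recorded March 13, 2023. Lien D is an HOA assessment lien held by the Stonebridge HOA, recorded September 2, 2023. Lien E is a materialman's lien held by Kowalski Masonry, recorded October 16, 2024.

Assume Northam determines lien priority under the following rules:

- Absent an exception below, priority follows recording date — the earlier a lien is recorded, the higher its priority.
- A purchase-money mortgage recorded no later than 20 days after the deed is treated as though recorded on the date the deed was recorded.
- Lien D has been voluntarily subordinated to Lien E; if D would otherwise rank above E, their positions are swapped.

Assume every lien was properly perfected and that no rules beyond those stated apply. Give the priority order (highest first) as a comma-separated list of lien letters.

Adjusting effective dates: B was recorded 79 days after the deed, outside the 20-day window, so it keeps its recording date.
By effective date, earliest first: C (March 13, 2023), A (May 21, 2023), D (September 2, 2023), E (October 16, 2024), B (May 18, 2025).
D would otherwise be senior to E, so under the subordination agreement D and E exchange positions.

C, A, E, D, B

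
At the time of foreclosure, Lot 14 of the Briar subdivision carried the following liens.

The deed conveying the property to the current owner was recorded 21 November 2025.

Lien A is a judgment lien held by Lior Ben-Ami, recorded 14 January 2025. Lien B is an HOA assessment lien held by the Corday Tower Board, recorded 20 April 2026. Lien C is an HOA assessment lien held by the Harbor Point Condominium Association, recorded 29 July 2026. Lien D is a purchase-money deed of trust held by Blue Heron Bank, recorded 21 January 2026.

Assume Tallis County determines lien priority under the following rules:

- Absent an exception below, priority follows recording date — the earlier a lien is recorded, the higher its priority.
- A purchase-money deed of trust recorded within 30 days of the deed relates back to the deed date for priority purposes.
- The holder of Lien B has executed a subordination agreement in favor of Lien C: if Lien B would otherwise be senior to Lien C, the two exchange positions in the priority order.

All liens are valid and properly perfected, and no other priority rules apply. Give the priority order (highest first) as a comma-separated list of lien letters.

Adjusting effective dates: D was recorded 61 days after the deed, outside the 30-day window, so it keeps its recording date.
By effective date: A (14 January 2025), D (21 January 2026), B (20 April 2026), C (29 July 2026).
The subordination applies — B was senior to C — so B and C swap.

A, D, C, B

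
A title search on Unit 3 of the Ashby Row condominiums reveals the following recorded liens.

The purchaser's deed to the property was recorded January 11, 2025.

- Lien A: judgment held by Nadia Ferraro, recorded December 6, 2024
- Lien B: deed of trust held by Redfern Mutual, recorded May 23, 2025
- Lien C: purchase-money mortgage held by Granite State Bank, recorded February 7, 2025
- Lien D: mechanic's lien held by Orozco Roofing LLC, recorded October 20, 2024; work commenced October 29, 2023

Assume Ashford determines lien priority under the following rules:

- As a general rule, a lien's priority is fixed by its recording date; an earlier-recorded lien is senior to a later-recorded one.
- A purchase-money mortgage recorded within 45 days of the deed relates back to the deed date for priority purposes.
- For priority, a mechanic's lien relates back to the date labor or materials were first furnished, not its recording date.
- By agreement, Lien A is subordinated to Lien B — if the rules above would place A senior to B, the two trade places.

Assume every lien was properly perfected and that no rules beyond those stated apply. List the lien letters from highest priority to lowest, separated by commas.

D, B, C, A

Adjusting effective dates: C was recorded within the 45-day window, so its effective date is the deed date January 11, 2025; D is treated as recorded October 29, 2023, the work-commencement date.
By effective date: D (October 29, 2023), A (December 6, 2024), C (January 11, 2025), B (May 23, 2025).
A would otherwise be senior to B, so under the subordination agreement A and B exchange positions.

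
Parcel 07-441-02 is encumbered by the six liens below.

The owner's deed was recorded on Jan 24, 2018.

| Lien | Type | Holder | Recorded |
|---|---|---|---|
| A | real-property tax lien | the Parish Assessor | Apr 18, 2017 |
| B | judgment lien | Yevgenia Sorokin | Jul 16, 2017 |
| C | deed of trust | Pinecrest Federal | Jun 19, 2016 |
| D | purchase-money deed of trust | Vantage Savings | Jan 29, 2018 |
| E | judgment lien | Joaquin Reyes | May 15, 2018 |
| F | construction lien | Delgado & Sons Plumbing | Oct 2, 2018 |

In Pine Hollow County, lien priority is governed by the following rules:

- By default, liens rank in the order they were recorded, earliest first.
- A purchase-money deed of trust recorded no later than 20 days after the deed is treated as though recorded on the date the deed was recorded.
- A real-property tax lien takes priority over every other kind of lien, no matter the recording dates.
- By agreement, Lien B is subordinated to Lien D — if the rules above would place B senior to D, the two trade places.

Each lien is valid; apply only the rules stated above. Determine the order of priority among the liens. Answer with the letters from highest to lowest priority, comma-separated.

A, C, D, B, E, F

Adjusting effective dates: D relates back to the deed date Jan 24, 2018.
As a real-property tax lien, A is senior to every other lien.
The other liens, earliest effective date first: C (Jun 19, 2016), B (Jul 16, 2017), D (Jan 24, 2018), E (May 15, 2018), F (Oct 2, 2018).
B would otherwise be senior to D, so under the subordination agreement B and D exchange positions.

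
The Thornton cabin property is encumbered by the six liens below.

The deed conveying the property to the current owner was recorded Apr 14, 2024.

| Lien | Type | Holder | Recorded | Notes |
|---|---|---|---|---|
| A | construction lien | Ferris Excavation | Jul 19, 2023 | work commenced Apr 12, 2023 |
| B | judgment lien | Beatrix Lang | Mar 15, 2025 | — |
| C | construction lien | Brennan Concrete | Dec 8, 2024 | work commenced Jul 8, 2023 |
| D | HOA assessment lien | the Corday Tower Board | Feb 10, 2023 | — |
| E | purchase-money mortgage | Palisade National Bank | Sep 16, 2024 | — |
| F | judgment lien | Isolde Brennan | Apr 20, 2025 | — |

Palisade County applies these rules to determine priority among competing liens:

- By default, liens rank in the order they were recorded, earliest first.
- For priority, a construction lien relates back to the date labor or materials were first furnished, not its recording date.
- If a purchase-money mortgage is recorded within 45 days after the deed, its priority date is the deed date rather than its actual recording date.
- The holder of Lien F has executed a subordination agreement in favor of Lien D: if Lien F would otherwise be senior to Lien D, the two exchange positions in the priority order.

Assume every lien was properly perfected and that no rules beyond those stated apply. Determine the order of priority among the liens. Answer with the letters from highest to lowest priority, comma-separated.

Adjusting effective dates: A relates back to Apr 12, 2023 (work commenced); C relates back to Jul 8, 2023 (work commenced); E was recorded 155 days after the deed — beyond 45 days — so no relation-back applies.
Ordering by effective date: D (Feb 10, 2023), A (Apr 12, 2023), C (Jul 8, 2023), E (Sep 16, 2024), B (Mar 15, 2025), F (Apr 20, 2025).
F is already junior to D, so the subordination agreement changes nothing.

D, A, C, E, B, F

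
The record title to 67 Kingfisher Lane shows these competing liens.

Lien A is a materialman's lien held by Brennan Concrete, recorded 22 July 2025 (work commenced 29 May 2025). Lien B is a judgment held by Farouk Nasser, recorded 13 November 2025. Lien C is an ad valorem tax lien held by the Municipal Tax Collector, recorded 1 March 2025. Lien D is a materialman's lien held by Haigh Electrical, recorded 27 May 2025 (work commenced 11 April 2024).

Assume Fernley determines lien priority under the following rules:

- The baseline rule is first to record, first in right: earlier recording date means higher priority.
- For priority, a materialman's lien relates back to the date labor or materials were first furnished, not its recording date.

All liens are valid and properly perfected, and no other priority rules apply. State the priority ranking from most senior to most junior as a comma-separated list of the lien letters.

D, C, A, B

First, effective dates: A is treated as recorded 29 May 2025, the work-commencement date; D's effective date is 11 April 2024, when work began.
Ordering by effective date: D (11 April 2024), C (1 March 2025), A (29 May 2025), B (13 November 2025).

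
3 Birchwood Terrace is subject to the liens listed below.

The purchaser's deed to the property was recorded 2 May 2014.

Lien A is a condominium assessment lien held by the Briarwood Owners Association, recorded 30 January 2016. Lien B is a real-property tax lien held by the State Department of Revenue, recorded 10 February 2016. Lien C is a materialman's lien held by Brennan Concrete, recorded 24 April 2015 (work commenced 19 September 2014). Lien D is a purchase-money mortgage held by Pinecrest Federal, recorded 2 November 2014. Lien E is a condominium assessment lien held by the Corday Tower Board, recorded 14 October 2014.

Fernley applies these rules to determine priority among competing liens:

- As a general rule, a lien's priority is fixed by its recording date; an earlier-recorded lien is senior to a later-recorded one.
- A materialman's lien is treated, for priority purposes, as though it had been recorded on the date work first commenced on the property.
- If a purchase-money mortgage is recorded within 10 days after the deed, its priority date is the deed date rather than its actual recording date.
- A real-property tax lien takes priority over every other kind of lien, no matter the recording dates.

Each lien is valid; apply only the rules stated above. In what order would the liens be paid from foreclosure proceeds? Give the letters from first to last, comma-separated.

B, C, E, D, A

Adjusting effective dates: C is treated as recorded 19 September 2014, the work-commencement date; D was recorded 184 days after the deed, outside the 10-day window, so it keeps its recording date.
B is a real-property tax lien, so it outranks all other liens regardless of date.
Among the remaining liens, by effective date: C (19 September 2014), E (14 October 2014), D (2 November 2014), A (30 January 2016).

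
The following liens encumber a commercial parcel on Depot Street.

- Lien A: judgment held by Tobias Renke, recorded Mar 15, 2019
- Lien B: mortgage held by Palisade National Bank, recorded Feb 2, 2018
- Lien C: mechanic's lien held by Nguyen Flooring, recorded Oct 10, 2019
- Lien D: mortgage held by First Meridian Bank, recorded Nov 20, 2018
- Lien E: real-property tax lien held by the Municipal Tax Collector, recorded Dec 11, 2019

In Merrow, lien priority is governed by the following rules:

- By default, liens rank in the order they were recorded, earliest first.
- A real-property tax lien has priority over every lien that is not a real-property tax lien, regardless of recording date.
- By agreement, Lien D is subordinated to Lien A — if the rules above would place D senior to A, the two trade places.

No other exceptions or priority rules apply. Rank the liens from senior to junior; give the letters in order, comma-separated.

As a real-property tax lien, E is senior to every other lien.
Among the remaining liens, by effective date: B (Feb 2, 2018), D (Nov 20, 2018), A (Mar 15, 2019), C (Oct 10, 2019).
Because D would otherwise rank above A, the subordination swaps them.

E, B, A, D, C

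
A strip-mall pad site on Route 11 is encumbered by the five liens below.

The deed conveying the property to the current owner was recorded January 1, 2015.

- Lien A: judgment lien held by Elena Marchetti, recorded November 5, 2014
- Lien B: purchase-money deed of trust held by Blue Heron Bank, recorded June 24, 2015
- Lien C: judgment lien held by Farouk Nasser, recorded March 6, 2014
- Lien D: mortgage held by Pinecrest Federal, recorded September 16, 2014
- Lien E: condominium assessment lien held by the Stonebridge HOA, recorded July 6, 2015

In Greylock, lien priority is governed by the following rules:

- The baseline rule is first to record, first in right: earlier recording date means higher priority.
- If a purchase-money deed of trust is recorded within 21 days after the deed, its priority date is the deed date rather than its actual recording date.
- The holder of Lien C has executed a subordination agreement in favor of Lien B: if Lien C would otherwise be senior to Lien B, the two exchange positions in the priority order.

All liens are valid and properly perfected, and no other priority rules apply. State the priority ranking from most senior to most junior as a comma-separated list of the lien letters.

Effective dates after the stated exceptions: B was recorded 174 days after the deed, outside the 21-day window, so it keeps its recording date.
By effective date: C (March 6, 2014), D (September 16, 2014), A (November 5, 2014), B (June 24, 2015), E (July 6, 2015).
C is senior to B before the subordination, so the two trade places.

B, D, A, C, E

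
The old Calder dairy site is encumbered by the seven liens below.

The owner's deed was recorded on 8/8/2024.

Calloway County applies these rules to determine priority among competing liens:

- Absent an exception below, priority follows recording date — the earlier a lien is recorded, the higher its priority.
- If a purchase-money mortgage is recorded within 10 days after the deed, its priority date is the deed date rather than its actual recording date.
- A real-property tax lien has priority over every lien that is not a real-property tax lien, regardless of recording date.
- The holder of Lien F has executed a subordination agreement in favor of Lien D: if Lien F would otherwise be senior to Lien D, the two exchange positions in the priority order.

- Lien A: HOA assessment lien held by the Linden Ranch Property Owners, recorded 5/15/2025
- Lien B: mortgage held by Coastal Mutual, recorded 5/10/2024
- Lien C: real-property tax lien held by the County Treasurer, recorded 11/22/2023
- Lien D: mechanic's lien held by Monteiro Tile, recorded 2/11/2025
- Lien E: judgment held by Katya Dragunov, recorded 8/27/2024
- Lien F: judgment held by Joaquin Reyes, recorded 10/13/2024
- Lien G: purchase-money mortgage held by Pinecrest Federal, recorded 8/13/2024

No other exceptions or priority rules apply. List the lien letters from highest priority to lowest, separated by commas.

First, effective dates: G relates back to the deed date 8/8/2024.
C is a real-property tax lien, so it outranks all other liens regardless of date.
Ordering the rest by effective date: B (5/10/2024), G (8/8/2024), E (8/27/2024), F (10/13/2024), D (2/11/2025), A (5/15/2025).
The subordination applies — F was senior to D — so F and D swap.

C, B, G, E, D, F, A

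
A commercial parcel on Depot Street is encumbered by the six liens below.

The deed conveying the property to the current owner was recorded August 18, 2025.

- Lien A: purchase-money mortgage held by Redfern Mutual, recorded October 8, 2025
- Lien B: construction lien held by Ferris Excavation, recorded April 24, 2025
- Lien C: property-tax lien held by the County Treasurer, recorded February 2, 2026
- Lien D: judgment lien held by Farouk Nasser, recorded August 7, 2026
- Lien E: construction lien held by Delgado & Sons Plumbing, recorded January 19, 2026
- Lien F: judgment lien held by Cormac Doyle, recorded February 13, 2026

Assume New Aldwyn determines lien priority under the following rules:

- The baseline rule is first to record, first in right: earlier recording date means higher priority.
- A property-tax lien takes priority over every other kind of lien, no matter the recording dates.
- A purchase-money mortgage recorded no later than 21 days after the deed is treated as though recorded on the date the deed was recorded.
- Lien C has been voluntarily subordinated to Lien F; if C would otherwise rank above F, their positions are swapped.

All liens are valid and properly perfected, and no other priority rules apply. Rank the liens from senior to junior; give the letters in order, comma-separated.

Effective dates: A was recorded 51 days after the deed — beyond 21 days — so no relation-back applies.
C is a property-tax lien and takes priority over every other lien.
Among the remaining liens, by effective date: B (April 24, 2025), A (October 8, 2025), E (January 19, 2026), F (February 13, 2026), D (August 7, 2026).
C would otherwise be senior to F, so under the subordination agreement C and F exchange positions.

F, B, A, E, C, D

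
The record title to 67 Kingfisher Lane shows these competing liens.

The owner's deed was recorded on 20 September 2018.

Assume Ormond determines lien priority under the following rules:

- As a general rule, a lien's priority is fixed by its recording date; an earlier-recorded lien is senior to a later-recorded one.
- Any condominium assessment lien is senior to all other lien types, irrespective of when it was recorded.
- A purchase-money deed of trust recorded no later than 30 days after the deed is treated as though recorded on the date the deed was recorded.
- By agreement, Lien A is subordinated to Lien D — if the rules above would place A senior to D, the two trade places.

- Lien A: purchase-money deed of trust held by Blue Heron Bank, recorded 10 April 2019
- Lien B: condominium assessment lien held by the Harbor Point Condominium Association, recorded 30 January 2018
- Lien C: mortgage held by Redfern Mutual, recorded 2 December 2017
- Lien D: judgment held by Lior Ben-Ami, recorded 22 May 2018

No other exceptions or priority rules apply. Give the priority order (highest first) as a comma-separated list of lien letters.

B, C, D, A

Effective dates after the stated exceptions: A was recorded 202 days after the deed — beyond 30 days — so no relation-back applies.
B is a condominium assessment lien, so it outranks all other liens regardless of date.
Among the remaining liens, by effective date: C (2 December 2017), D (22 May 2018), A (10 April 2019).
A is already junior to D, so the subordination agreement changes nothing.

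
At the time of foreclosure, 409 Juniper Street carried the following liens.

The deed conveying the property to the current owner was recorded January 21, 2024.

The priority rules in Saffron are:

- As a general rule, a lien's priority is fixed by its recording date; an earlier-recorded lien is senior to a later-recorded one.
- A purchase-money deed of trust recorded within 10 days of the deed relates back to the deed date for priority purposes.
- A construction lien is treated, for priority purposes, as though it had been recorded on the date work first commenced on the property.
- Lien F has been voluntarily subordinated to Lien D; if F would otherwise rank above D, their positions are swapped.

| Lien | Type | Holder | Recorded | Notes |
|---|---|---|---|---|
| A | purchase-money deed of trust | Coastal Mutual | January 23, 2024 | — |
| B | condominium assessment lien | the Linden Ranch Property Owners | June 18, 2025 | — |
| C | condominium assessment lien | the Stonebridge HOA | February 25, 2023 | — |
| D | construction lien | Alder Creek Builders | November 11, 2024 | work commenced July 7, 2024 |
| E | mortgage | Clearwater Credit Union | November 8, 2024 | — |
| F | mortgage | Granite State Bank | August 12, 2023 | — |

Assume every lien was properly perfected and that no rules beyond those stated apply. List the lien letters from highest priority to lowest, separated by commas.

C, D, A, F, E, B

Adjusting effective dates: A relates back to the deed date January 21, 2024; D relates back to July 7, 2024 (work commenced).
By effective date: C (February 25, 2023), F (August 12, 2023), A (January 21, 2024), D (July 7, 2024), E (November 8, 2024), B (June 18, 2025).
Because F would otherwise rank above D, the subordination swaps them.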